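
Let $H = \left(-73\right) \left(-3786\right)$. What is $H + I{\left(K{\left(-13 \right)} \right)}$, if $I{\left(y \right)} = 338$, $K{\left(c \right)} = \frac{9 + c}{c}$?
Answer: $276716$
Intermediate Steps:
$K{\left(c \right)} = \frac{9 + c}{c}$
$H = 276378$
$H + I{\left(K{\left(-13 \right)} \right)} = 276378 + 338 = 276716$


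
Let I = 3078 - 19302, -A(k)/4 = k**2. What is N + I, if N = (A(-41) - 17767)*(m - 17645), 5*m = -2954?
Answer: 2232983769/5 ≈ 4.4660e+8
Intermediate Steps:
m = -2954/5 (m = (1/5)*(-2954) = -2954/5 ≈ -590.80)
A(k) = -4*k**2
I = -16224
N = 2233064889/5 (N = (-4*(-41)**2 - 17767)*(-2954/5 - 17645) = (-4*1681 - 17767)*(-91179/5) = (-6724 - 17767)*(-91179/5) = -24491*(-91179/5) = 2233064889/5 ≈ 4.4661e+8)
N + I = 2233064889/5 - 16224 = 2232983769/5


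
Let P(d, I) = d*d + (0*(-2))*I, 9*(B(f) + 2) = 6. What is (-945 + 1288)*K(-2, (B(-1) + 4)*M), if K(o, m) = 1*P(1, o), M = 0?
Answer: 343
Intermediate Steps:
B(f) = -4/3 (B(f) = -2 + (1/9)*6 = -2 + 2/3 = -4/3)
P(d, I) = d**2 (P(d, I) = d**2 + 0*I = d**2 + 0 = d**2)
K(o, m) = 1 (K(o, m) = 1*1**2 = 1*1 = 1)
(-945 + 1288)*K(-2, (B(-1) + 4)*M) = (-945 + 1288)*1 = 343*1 = 343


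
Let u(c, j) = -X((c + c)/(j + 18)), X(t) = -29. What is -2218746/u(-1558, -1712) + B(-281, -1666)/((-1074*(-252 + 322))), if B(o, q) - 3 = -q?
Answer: -166805372681/2180220 ≈ -76509.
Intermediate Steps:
u(c, j) = 29 (u(c, j) = -1*(-29) = 29)
B(o, q) = 3 - q
-2218746/u(-1558, -1712) + B(-281, -1666)/((-1074*(-252 + 322))) = -2218746/29 + (3 - 1*(-1666))/((-1074*(-252 + 322))) = -2218746*1/29 + (3 + 1666)/((-1074*70)) = -2218746/29 + 1669/(-75180) = -2218746/29 + 1669*(-1/75180) = -2218746/29 - 1669/75180 = -166805372681/2180220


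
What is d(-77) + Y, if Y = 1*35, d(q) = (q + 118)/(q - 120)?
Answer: 6854/197 ≈ 34.792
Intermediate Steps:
d(q) = (118 + q)/(-120 + q)
Y = 35
d(-77) + Y = (118 - 77)/(-120 - 77) + 35 = 41/(-197) + 35 = -1/197*41 + 35 = -41/197 + 35 = 6854/197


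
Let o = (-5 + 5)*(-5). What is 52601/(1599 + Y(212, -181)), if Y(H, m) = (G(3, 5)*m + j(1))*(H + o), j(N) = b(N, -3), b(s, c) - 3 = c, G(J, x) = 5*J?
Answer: -52601/573981 ≈ -0.091642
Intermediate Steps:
b(s, c) = 3 + c
j(N) = 0 (j(N) = 3 - 3 = 0)
o = 0 (o = 0*(-5) = 0)
Y(H, m) = 15*H*m (Y(H, m) = ((5*3)*m + 0)*(H + 0) = (15*m + 0)*H = (15*m)*H = 15*H*m)
52601/(1599 + Y(212, -181)) = 52601/(1599 + 15*212*(-181)) = 52601/(1599 - 575580) = 52601/(-573981) = 52601*(-1/573981) = -52601/573981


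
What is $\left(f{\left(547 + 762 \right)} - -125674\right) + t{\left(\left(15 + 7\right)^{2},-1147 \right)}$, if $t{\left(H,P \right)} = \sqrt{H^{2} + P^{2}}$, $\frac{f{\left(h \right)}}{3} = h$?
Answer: $129601 + \sqrt{1549865} \approx 1.3085 \cdot 10^{5}$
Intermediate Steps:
$f{\left(h \right)} = 3 h$
$\left(f{\left(547 + 762 \right)} - -125674\right) + t{\left(\left(15 + 7\right)^{2},-1147 \right)} = \left(3 \left(547 + 762\right) - -125674\right) + \sqrt{\left(\left(15 + 7\right)^{2}\right)^{2} + \left(-1147\right)^{2}} = \left(3 \cdot 1309 + 125674\right) + \sqrt{\left(22^{2}\right)^{2} + 1315609} = \left(3927 + 125674\right) + \sqrt{484^{2} + 1315609} = 129601 + \sqrt{234256 + 1315609} = 129601 + \sqrt{1549865}$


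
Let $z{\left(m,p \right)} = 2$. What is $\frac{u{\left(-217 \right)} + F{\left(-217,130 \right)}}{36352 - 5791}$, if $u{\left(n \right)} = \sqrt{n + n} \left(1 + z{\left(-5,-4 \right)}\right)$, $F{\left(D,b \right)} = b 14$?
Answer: $\frac{1820}{30561} + \frac{i \sqrt{434}}{10187} \approx 0.059553 + 0.002045 i$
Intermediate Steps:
$F{\left(D,b \right)} = 14 b$
$u{\left(n \right)} = 3 \sqrt{2} \sqrt{n}$ ($u{\left(n \right)} = \sqrt{n + n} \left(1 + 2\right) = \sqrt{2 n} 3 = \sqrt{2} \sqrt{n} 3 = 3 \sqrt{2} \sqrt{n}$)
$\frac{u{\left(-217 \right)} + F{\left(-217,130 \right)}}{36352 - 5791} = \frac{3 \sqrt{2} \sqrt{-217} + 14 \cdot 130}{36352 - 5791} = \frac{3 \sqrt{2} i \sqrt{217} + 1820}{30561} = \left(3 i \sqrt{434} + 1820\right) \frac{1}{30561} = \left(1820 + 3 i \sqrt{434}\right) \frac{1}{30561} = \frac{1820}{30561} + \frac{i \sqrt{434}}{10187}$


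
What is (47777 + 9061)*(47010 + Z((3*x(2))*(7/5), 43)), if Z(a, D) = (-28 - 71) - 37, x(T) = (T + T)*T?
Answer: 2664224412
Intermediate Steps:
x(T) = 2*T² (x(T) = (2*T)*T = 2*T²)
Z(a, D) = -136 (Z(a, D) = -99 - 37 = -136)
(47777 + 9061)*(47010 + Z((3*x(2))*(7/5), 43)) = (47777 + 9061)*(47010 - 136) = 56838*46874 = 2664224412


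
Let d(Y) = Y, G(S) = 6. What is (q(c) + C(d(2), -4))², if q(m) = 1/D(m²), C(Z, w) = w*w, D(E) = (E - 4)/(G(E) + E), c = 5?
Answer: 134689/441 ≈ 305.42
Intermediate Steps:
D(E) = (-4 + E)/(6 + E) (D(E) = (E - 4)/(6 + E) = (-4 + E)/(6 + E))
C(Z, w) = w²
q(m) = (6 + m²)/(-4 + m²) (q(m) = 1/((-4 + m²)/(6 + m²)) = (6 + m²)/(-4 + m²))
(q(c) + C(d(2), -4))² = ((6 + 5²)/(-4 + 5²) + (-4)²)² = ((6 + 25)/(-4 + 25) + 16)² = (31/21 + 16)² = (367/21)² = 134689/441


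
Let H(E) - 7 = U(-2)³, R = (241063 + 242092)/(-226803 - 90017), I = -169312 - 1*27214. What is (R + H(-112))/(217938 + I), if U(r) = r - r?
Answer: 346917/1356749968 ≈ 0.00025570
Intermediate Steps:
U(r) = 0
I = -196526 (I = -169312 - 27214 = -196526)
R = -96631/63364 (R = 483155/(-316820) = 483155*(-1/316820) = -96631/63364 ≈ -1.5250)
H(E) = 7 (H(E) = 7 + 0³ = 7 + 0 = 7)
(R + H(-112))/(217938 + I) = (-96631/63364 + 7)/(217938 - 196526) = (346917/63364)/21412 = (346917/63364)*(1/21412) = 346917/1356749968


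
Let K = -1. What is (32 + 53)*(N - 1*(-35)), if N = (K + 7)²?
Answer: 6035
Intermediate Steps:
N = 36 (N = (-1 + 7)² = 6² = 36)
(32 + 53)*(N - 1*(-35)) = (32 + 53)*(36 - 1*(-35)) = 85*(36 + 35) = 85*71 = 6035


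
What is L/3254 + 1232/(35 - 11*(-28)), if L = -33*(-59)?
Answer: 668107/159446 ≈ 4.1902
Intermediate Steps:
L = 1947
L/3254 + 1232/(35 - 11*(-28)) = 1947/3254 + 1232/(35 - 11*(-28)) = 1947*(1/3254) + 1232/(35 + 308) = 1947/3254 + 1232/343 = 1947/3254 + 1232*(1/343) = 1947/3254 + 176/49 = 668107/159446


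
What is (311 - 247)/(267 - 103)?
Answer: 16/41 ≈ 0.39024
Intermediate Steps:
(311 - 247)/(267 - 103) = 64/164 = 64*(1/164) = 16/41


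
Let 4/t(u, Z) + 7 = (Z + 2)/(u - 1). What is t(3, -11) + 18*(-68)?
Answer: -28160/23 ≈ -1224.3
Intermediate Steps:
t(u, Z) = 4/(-7 + (2 + Z)/(-1 + u)) (t(u, Z) = 4/(-7 + (Z + 2)/(u - 1)) = 4/(-7 + (2 + Z)/(-1 + u)))
t(3, -11) + 18*(-68) = 4*(-1 + 3)/(9 - 11 - 7*3) + 18*(-68) = 4*2/(9 - 11 - 21) - 1224 = 4*2/(-23) - 1224 = 4*(-1/23)*2 - 1224 = -8/23 - 1224 = -28160/23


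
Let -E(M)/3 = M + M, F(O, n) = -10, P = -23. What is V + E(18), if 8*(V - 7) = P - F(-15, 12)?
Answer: -821/8 ≈ -102.63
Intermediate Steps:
V = 43/8 (V = 7 + (-23 - 1*(-10))/8 = 7 + (-23 + 10)/8 = 7 + (⅛)*(-13) = 7 - 13/8 = 43/8 ≈ 5.3750)
E(M) = -6*M (E(M) = -3*(M + M) = -6*M)
V + E(18) = 43/8 - 6*18 = 43/8 - 108 = -821/8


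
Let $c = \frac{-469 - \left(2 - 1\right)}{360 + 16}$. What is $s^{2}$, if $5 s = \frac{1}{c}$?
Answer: $\frac{16}{625} \approx 0.0256$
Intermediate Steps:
$c = - \frac{5}{4}$ ($c = \frac{-469 - 1}{376} = \left(-469 - 1\right) \frac{1}{376} = \left(-470\right) \frac{1}{376} = - \frac{5}{4} \approx -1.25$)
$s = - \frac{4}{25}$ ($s = \frac{1}{5 \left(- \frac{5}{4}\right)} = \frac{1}{5} \left(- \frac{4}{5}\right) = - \frac{4}{25} \approx -0.16$)
$s^{2} = \left(- \frac{4}{25}\right)^{2} = \frac{16}{625}$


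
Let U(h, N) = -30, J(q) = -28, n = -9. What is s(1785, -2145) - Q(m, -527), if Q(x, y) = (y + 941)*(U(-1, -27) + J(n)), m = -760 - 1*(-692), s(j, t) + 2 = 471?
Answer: 24481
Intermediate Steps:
s(j, t) = 469 (s(j, t) = -2 + 471 = 469)
m = -68 (m = -760 + 692 = -68)
Q(x, y) = -54578 - 58*y (Q(x, y) = (y + 941)*(-30 - 28) = (941 + y)*(-58) = -54578 - 58*y)
s(1785, -2145) - Q(m, -527) = 469 - (-54578 - 58*(-527)) = 469 - (-54578 + 30566) = 469 - 1*(-24012) = 469 + 24012 = 24481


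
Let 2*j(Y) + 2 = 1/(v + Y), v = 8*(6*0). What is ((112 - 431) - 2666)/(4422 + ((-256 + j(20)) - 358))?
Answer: -119400/152281 ≈ -0.78408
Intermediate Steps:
v = 0 (v = 8*0 = 0)
j(Y) = -1 + 1/(2*Y) (j(Y) = -1 + 1/(2*(0 + Y)) = -1 + 1/(2*Y))
((112 - 431) - 2666)/(4422 + ((-256 + j(20)) - 358)) = ((112 - 431) - 2666)/(4422 + ((-256 + (½ - 1*20)/20) - 358)) = (-319 - 2666)/(4422 + ((-256 + (½ - 20)/20) - 358)) = -2985/(4422 + ((-256 + (1/20)*(-39/2)) - 358)) = -2985/(4422 + ((-256 - 39/40) - 358)) = -2985/(4422 + (-10279/40 - 358)) = -2985/(4422 - 24599/40) = -2985/152281/40 = -2985*40/152281 = -119400/152281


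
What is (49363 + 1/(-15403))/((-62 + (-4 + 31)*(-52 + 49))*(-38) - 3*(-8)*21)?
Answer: 380169144/45731507 ≈ 8.3131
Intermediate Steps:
(49363 + 1/(-15403))/((-62 + (-4 + 31)*(-52 + 49))*(-38) - 3*(-8)*21) = (49363 - 1/15403)/((-62 + 27*(-3))*(-38) + 24*21) = 760338288/(15403*((-62 - 81)*(-38) + 504)) = 760338288/(15403*(-143*(-38) + 504)) = 760338288/(15403*(5434 + 504)) = (760338288/15403)/5938 = (760338288/15403)*(1/5938) = 380169144/45731507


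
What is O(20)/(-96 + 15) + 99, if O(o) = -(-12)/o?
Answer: 13364/135 ≈ 98.993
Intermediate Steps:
O(o) = 12/o
O(20)/(-96 + 15) + 99 = (12/20)/(-96 + 15) + 99 = (12*(1/20))/(-81) + 99 = -1/81*⅗ + 99 = -1/135 + 99 = 13364/135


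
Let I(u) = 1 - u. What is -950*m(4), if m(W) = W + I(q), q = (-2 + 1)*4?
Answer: -8550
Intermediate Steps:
q = -4 (q = -1*4 = -4)
m(W) = 5 + W (m(W) = W + (1 - 1*(-4)) = W + (1 + 4) = W + 5 = 5 + W)
-950*m(4) = -950*(5 + 4) = -950*9 = -8550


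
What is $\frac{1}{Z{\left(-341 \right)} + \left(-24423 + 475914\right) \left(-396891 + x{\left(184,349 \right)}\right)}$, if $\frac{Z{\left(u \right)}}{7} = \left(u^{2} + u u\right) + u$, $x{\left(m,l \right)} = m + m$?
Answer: $- \frac{1}{179024940246} \approx -5.5858 \cdot 10^{-12}$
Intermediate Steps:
$x{\left(m,l \right)} = 2 m$
$Z{\left(u \right)} = 7 u + 14 u^{2}$ ($Z{\left(u \right)} = 7 \left(\left(u^{2} + u u\right) + u\right) = 7 \left(\left(u^{2} + u^{2}\right) + u\right) = 7 \left(2 u^{2} + u\right) = 7 \left(u + 2 u^{2}\right) = 7 u + 14 u^{2}$)
$\frac{1}{Z{\left(-341 \right)} + \left(-24423 + 475914\right) \left(-396891 + x{\left(184,349 \right)}\right)} = \frac{1}{7 \left(-341\right) \left(1 + 2 \left(-341\right)\right) + \left(-24423 + 475914\right) \left(-396891 + 2 \cdot 184\right)} = \frac{1}{7 \left(-341\right) \left(1 - 682\right) + 451491 \left(-396891 + 368\right)} = \frac{1}{7 \left(-341\right) \left(-681\right) + 451491 \left(-396523\right)} = \frac{1}{1625547 - 179026565793} = \frac{1}{-179024940246} = - \frac{1}{179024940246}$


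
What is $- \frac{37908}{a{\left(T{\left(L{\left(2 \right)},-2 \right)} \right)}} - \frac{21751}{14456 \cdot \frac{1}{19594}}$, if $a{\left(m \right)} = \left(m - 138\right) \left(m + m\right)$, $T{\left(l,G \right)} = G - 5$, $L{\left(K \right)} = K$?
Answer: $- \frac{216427964717}{7336420} \approx -29501.0$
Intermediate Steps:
$T{\left(l,G \right)} = -5 + G$
$a{\left(m \right)} = 2 m \left(-138 + m\right)$ ($a{\left(m \right)} = \left(-138 + m\right) 2 m = 2 m \left(-138 + m\right)$)
$- \frac{37908}{a{\left(T{\left(L{\left(2 \right)},-2 \right)} \right)}} - \frac{21751}{14456 \cdot \frac{1}{19594}} = - \frac{37908}{2 \left(-5 - 2\right) \left(-138 - 7\right)} - \frac{21751}{14456 \cdot \frac{1}{19594}} = - \frac{37908}{2 \left(-7\right) \left(-138 - 7\right)} - \frac{21751}{14456 \cdot \frac{1}{19594}} = - \frac{37908}{2 \left(-7\right) \left(-145\right)} - \frac{21751}{\frac{7228}{9797}} = - \frac{37908}{2030} - \frac{213094547}{7228} = \left(-37908\right) \frac{1}{2030} - \frac{213094547}{7228} = - \frac{18954}{1015} - \frac{213094547}{7228} = - \frac{216427964717}{7336420}$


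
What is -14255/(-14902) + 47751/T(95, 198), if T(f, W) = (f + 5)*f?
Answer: 423503951/70784500 ≈ 5.9830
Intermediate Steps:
T(f, W) = f*(5 + f) (T(f, W) = (5 + f)*f = f*(5 + f))
-14255/(-14902) + 47751/T(95, 198) = -14255/(-14902) + 47751/((95*(5 + 95))) = -14255*(-1/14902) + 47751/((95*100)) = 14255/14902 + 47751/9500 = 423503951/70784500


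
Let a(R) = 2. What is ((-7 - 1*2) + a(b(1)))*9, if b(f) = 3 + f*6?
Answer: -63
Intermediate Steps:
b(f) = 3 + 6*f
((-7 - 1*2) + a(b(1)))*9 = ((-7 - 1*2) + 2)*9 = ((-7 - 2) + 2)*9 = (-9 + 2)*9 = -7*9 = -63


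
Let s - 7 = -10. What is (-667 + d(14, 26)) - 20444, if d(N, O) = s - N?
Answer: -21128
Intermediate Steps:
s = -3 (s = 7 - 10 = -3)
d(N, O) = -3 - N
(-667 + d(14, 26)) - 20444 = (-667 + (-3 - 1*14)) - 20444 = (-667 + (-3 - 14)) - 20444 = (-667 - 17) - 20444 = -684 - 20444 = -21128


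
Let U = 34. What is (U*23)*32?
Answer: 25024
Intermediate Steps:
(U*23)*32 = (34*23)*32 = 782*32 = 25024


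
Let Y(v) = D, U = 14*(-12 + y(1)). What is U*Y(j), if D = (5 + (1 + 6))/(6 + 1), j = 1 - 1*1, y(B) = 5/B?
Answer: -168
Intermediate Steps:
U = -98 (U = 14*(-12 + 5/1) = 14*(-12 + 5*1) = 14*(-12 + 5) = 14*(-7) = -98)
j = 0 (j = 1 - 1 = 0)
D = 12/7 (D = (5 + 7)/7 = 12*(⅐) = 12/7 ≈ 1.7143)
Y(v) = 12/7
U*Y(j) = -98*12/7 = -168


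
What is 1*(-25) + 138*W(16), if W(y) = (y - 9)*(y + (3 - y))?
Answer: 2873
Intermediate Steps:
W(y) = -27 + 3*y (W(y) = (-9 + y)*3 = -27 + 3*y)
1*(-25) + 138*W(16) = 1*(-25) + 138*(-27 + 3*16) = -25 + 138*(-27 + 48) = -25 + 138*21 = -25 + 2898 = 2873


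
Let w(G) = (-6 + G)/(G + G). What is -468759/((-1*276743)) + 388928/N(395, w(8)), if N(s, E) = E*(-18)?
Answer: -430528187185/2490687 ≈ -1.7286e+5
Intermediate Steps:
w(G) = (-6 + G)/(2*G) (w(G) = (-6 + G)/((2*G)) = (-6 + G)*(1/(2*G)) = (-6 + G)/(2*G))
N(s, E) = -18*E
-468759/((-1*276743)) + 388928/N(395, w(8)) = -468759/((-1*276743)) + 388928/((-9*(-6 + 8)/8)) = -468759/(-276743) + 388928/((-9*2/8)) = -468759*(-1/276743) + 388928/((-18*⅛)) = 468759/276743 + 388928/(-9/4) = 468759/276743 + 388928*(-4/9) = 468759/276743 - 1555712/9 = -430528187185/2490687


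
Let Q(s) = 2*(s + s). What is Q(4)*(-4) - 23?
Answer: -87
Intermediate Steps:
Q(s) = 4*s (Q(s) = 2*(2*s) = 4*s)
Q(4)*(-4) - 23 = (4*4)*(-4) - 23 = 16*(-4) - 23 = -64 - 23 = -87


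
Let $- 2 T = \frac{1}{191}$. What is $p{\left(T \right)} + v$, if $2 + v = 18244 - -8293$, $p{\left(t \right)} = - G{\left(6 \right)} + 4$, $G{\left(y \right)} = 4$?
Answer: $26535$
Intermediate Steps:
$T = - \frac{1}{382}$ ($T = - \frac{1}{2 \cdot 191} = \left(- \frac{1}{2}\right) \frac{1}{191} = - \frac{1}{382} \approx -0.0026178$)
$p{\left(t \right)} = 0$ ($p{\left(t \right)} = \left(-1\right) 4 + 4 = -4 + 4 = 0$)
$v = 26535$ ($v = -2 + \left(18244 - -8293\right) = -2 + \left(18244 + 8293\right) = -2 + 26537 = 26535$)
$p{\left(T \right)} + v = 0 + 26535 = 26535$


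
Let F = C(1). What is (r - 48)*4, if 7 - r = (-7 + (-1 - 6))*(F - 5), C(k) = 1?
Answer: -388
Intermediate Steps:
F = 1
r = -49 (r = 7 - (-7 + (-1 - 6))*(1 - 5) = 7 - (-7 - 7)*(-4) = 7 - (-14)*(-4) = 7 - 1*56 = 7 - 56 = -49)
(r - 48)*4 = (-49 - 48)*4 = -97*4 = -388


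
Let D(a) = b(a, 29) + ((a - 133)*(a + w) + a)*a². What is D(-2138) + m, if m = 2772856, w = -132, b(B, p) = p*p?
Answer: 23554738779105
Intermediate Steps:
b(B, p) = p²
D(a) = 841 + a²*(a + (-133 + a)*(-132 + a)) (D(a) = 29² + ((a - 133)*(a - 132) + a)*a² = 841 + ((-133 + a)*(-132 + a) + a)*a² = 841 + (a + (-133 + a)*(-132 + a))*a² = 841 + a²*(a + (-133 + a)*(-132 + a)))
D(-2138) + m = (841 + (-2138)⁴ - 264*(-2138)³ + 17556*(-2138)²) + 2772856 = (841 + 20894443249936 - 264*(-9772892072) + 17556*4571044) + 2772856 = (841 + 20894443249936 + 2580043507008 + 80249248464) + 2772856 = 23554736006249 + 2772856 = 23554738779105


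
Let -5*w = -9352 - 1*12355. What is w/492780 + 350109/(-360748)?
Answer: -106850351033/111105874650 ≈ -0.96170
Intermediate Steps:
w = 21707/5 (w = -(-9352 - 1*12355)/5 = -(-9352 - 12355)/5 = -⅕*(-21707) = 21707/5 ≈ 4341.4)
w/492780 + 350109/(-360748) = (21707/5)/492780 + 350109/(-360748) = (21707/5)*(1/492780) + 350109*(-1/360748) = 21707/2463900 - 350109/360748 = -106850351033/111105874650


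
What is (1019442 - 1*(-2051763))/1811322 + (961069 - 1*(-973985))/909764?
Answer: 87487189264/22887160389 ≈ 3.8225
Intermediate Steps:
(1019442 - 1*(-2051763))/1811322 + (961069 - 1*(-973985))/909764 = (1019442 + 2051763)*(1/1811322) + (961069 + 973985)*(1/909764) = 3071205*(1/1811322) + 1935054*(1/909764) = 341245/201258 + 967527/454882 = 87487189264/22887160389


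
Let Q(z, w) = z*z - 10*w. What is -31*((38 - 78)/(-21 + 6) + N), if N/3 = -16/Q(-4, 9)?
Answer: -11408/111 ≈ -102.77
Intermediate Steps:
Q(z, w) = z**2 - 10*w
N = 24/37 (N = 3*(-16/((-4)**2 - 10*9)) = 3*(-16/(16 - 90)) = 3*(-16/(-74)) = 3*(-16*(-1/74)) = 3*(8/37) = 24/37 ≈ 0.64865)
-31*((38 - 78)/(-21 + 6) + N) = -31*((38 - 78)/(-21 + 6) + 24/37) = -31*(-40/(-15) + 24/37) = -31*(-40*(-1/15) + 24/37) = -31*(8/3 + 24/37) = -31*368/111 = -11408/111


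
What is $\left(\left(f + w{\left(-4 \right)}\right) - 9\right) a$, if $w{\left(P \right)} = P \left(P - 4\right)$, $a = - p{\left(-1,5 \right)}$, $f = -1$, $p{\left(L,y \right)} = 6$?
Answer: $-132$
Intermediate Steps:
$a = -6$ ($a = \left(-1\right) 6 = -6$)
$w{\left(P \right)} = P \left(-4 + P\right)$
$\left(\left(f + w{\left(-4 \right)}\right) - 9\right) a = \left(\left(-1 - 4 \left(-4 - 4\right)\right) - 9\right) \left(-6\right) = \left(\left(-1 - -32\right) - 9\right) \left(-6\right) = \left(\left(-1 + 32\right) - 9\right) \left(-6\right) = \left(31 - 9\right) \left(-6\right) = 22 \left(-6\right) = -132$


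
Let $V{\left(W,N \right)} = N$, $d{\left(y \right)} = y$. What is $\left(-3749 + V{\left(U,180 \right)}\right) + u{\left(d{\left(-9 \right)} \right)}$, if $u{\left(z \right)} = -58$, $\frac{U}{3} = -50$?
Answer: $-3627$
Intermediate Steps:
$U = -150$ ($U = 3 \left(-50\right) = -150$)
$\left(-3749 + V{\left(U,180 \right)}\right) + u{\left(d{\left(-9 \right)} \right)} = \left(-3749 + 180\right) - 58 = -3569 - 58 = -3627$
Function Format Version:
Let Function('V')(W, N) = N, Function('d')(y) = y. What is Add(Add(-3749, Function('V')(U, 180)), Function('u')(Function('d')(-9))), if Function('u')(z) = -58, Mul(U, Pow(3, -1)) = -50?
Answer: -3627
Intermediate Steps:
U = -150 (U = Mul(3, -50) = -150)
Add(Add(-3749, Function('V')(U, 180)), Function('u')(Function('d')(-9))) = Add(Add(-3749, 180), -58) = Add(-3569, -58) = -3627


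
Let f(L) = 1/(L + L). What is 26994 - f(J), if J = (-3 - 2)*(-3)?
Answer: 809819/30 ≈ 26994.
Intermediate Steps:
J = 15 (J = -5*(-3) = 15)
f(L) = 1/(2*L)
26994 - f(J) = 26994 - 1/(2*15) = 26994 - 1*1/30 = 26994 - 1/30 = 809819/30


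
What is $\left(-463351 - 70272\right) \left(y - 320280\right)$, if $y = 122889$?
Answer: $105332377593$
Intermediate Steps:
$\left(-463351 - 70272\right) \left(y - 320280\right) = \left(-463351 - 70272\right) \left(122889 - 320280\right) = \left(-533623\right) \left(-197391\right) = 105332377593$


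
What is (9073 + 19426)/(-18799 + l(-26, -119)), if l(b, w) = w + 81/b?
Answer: -740974/491949 ≈ -1.5062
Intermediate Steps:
(9073 + 19426)/(-18799 + l(-26, -119)) = (9073 + 19426)/(-18799 + (-119 + 81/(-26))) = 28499/(-18799 + (-119 + 81*(-1/26))) = 28499/(-18799 + (-119 - 81/26)) = 28499/(-18799 - 3175/26) = 28499/(-491949/26) = 28499*(-26/491949) = -740974/491949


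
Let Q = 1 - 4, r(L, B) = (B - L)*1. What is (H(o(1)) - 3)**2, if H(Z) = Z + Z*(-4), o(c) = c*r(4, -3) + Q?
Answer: 729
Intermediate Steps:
r(L, B) = B - L
Q = -3
o(c) = -3 - 7*c (o(c) = c*(-3 - 1*4) - 3 = c*(-3 - 4) - 3 = c*(-7) - 3 = -7*c - 3 = -3 - 7*c)
H(Z) = -3*Z (H(Z) = Z - 4*Z = -3*Z)
(H(o(1)) - 3)**2 = (-3*(-3 - 7*1) - 3)**2 = (-3*(-3 - 7) - 3)**2 = (-3*(-10) - 3)**2 = (30 - 3)**2 = 27**2 = 729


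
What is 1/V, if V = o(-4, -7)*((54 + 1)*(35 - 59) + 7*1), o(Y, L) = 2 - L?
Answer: -1/11817 ≈ -8.4624e-5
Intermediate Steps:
V = -11817 (V = (2 - 1*(-7))*((54 + 1)*(35 - 59) + 7*1) = (2 + 7)*(55*(-24) + 7) = 9*(-1320 + 7) = 9*(-1313) = -11817)
1/V = 1/(-11817) = -1/11817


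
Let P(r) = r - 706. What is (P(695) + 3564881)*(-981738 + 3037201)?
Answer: 7327458384810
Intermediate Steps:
P(r) = -706 + r
(P(695) + 3564881)*(-981738 + 3037201) = ((-706 + 695) + 3564881)*(-981738 + 3037201) = (-11 + 3564881)*2055463 = 3564870*2055463 = 7327458384810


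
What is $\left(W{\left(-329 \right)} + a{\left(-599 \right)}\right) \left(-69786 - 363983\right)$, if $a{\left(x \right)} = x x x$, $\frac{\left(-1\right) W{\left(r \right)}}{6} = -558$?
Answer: $93224961571819$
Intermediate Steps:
$W{\left(r \right)} = 3348$ ($W{\left(r \right)} = \left(-6\right) \left(-558\right) = 3348$)
$a{\left(x \right)} = x^{3}$ ($a{\left(x \right)} = x^{2} x = x^{3}$)
$\left(W{\left(-329 \right)} + a{\left(-599 \right)}\right) \left(-69786 - 363983\right) = \left(3348 + \left(-599\right)^{3}\right) \left(-69786 - 363983\right) = \left(3348 - 214921799\right) \left(-433769\right) = \left(-214918451\right) \left(-433769\right) = 93224961571819$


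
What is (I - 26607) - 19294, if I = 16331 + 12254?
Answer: -17316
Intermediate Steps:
I = 28585
(I - 26607) - 19294 = (28585 - 26607) - 19294 = 1978 - 19294 = -17316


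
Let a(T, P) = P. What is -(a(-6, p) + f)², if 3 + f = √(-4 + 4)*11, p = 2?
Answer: -1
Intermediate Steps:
f = -3 (f = -3 + √(-4 + 4)*11 = -3 + √0*11 = -3 + 0*11 = -3 + 0 = -3)
-(a(-6, p) + f)² = -(2 - 3)² = -1*(-1)² = -1*1 = -1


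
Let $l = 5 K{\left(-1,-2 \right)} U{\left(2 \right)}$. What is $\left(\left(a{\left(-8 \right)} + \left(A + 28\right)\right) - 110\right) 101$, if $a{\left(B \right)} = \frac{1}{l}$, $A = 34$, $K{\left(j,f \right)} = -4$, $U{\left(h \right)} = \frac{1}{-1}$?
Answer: $- \frac{96859}{20} \approx -4843.0$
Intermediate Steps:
$U{\left(h \right)} = -1$
$l = 20$ ($l = 5 \left(-4\right) \left(-1\right) = \left(-20\right) \left(-1\right) = 20$)
$a{\left(B \right)} = \frac{1}{20}$
$\left(\left(a{\left(-8 \right)} + \left(A + 28\right)\right) - 110\right) 101 = \left(\left(\frac{1}{20} + \left(34 + 28\right)\right) - 110\right) 101 = \left(\left(\frac{1}{20} + 62\right) - 110\right) 101 = \left(\frac{1241}{20} - 110\right) 101 = \left(- \frac{959}{20}\right) 101 = - \frac{96859}{20}$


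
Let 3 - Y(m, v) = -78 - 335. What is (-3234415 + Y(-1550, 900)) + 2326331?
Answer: -907668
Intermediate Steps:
Y(m, v) = 416 (Y(m, v) = 3 - (-78 - 335) = 3 - 1*(-413) = 3 + 413 = 416)
(-3234415 + Y(-1550, 900)) + 2326331 = (-3234415 + 416) + 2326331 = -3233999 + 2326331 = -907668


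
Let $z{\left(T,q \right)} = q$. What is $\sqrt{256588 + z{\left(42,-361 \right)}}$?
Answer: $\sqrt{256227} \approx 506.19$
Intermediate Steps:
$\sqrt{256588 + z{\left(42,-361 \right)}} = \sqrt{256588 - 361} = \sqrt{256227}$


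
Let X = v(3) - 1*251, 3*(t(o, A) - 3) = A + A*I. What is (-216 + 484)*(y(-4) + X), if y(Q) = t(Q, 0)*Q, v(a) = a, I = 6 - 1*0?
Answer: -69680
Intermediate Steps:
I = 6 (I = 6 + 0 = 6)
t(o, A) = 3 + 7*A/3 (t(o, A) = 3 + (A + A*6)/3 = 3 + (A + 6*A)/3 = 3 + (7*A)/3 = 3 + 7*A/3)
y(Q) = 3*Q (y(Q) = (3 + (7/3)*0)*Q = (3 + 0)*Q = 3*Q)
X = -248 (X = 3 - 1*251 = 3 - 251 = -248)
(-216 + 484)*(y(-4) + X) = (-216 + 484)*(3*(-4) - 248) = 268*(-12 - 248) = 268*(-260) = -69680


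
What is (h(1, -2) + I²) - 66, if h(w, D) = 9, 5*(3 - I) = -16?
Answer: -464/25 ≈ -18.560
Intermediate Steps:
I = 31/5 (I = 3 - ⅕*(-16) = 3 + 16/5 = 31/5 ≈ 6.2000)
(h(1, -2) + I²) - 66 = (9 + (31/5)²) - 66 = (9 + 961/25) - 66 = 1186/25 - 66 = -464/25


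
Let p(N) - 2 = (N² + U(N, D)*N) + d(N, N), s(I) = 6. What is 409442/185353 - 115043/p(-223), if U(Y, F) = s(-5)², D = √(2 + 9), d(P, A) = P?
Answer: -4339911019/7688442440 ≈ -0.56447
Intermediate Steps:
D = √11 ≈ 3.3166
U(Y, F) = 36 (U(Y, F) = 6² = 36)
p(N) = 2 + N² + 37*N (p(N) = 2 + ((N² + 36*N) + N) = 2 + (N² + 37*N) = 2 + N² + 37*N)
409442/185353 - 115043/p(-223) = 409442/185353 - 115043/(2 + (-223)² + 37*(-223)) = 409442*(1/185353) - 115043/(2 + 49729 - 8251) = 409442/185353 - 115043/41480 = -4339911019/7688442440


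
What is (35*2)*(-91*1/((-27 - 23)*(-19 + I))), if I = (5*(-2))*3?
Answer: -13/5 ≈ -2.6000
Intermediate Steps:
I = -30 (I = -10*3 = -30)
(35*2)*(-91*1/((-27 - 23)*(-19 + I))) = (35*2)*(-91*1/((-27 - 23)*(-19 - 30))) = 70*(-91/((-49*(-50)))) = 70*(-91/2450) = 70*(-91*1/2450) = 70*(-13/350) = -13/5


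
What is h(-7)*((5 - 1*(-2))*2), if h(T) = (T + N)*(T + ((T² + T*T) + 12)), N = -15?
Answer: -31724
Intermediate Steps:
h(T) = (-15 + T)*(12 + T + 2*T²) (h(T) = (T - 15)*(T + ((T² + T*T) + 12)) = (-15 + T)*(T + ((T² + T²) + 12)) = (-15 + T)*(T + (2*T² + 12)) = (-15 + T)*(T + (12 + 2*T²)) = (-15 + T)*(12 + T + 2*T²))
h(-7)*((5 - 1*(-2))*2) = (-180 - 29*(-7)² - 3*(-7) + 2*(-7)³)*((5 - 1*(-2))*2) = (-180 - 29*49 + 21 + 2*(-343))*((5 + 2)*2) = (-180 - 1421 + 21 - 686)*(7*2) = -2266*14 = -31724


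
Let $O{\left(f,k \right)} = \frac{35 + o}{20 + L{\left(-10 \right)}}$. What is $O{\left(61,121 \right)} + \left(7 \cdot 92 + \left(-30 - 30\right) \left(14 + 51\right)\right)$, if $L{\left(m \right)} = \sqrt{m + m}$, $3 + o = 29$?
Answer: $\frac{- 6512 \sqrt{5} + 65059 i}{2 \left(\sqrt{5} - 10 i\right)} \approx -3253.1 - 0.64952 i$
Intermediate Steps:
$o = 26$ ($o = -3 + 29 = 26$)
$L{\left(m \right)} = \sqrt{2} \sqrt{m}$ ($L{\left(m \right)} = \sqrt{2 m} = \sqrt{2} \sqrt{m}$)
$O{\left(f,k \right)} = \frac{61}{20 + 2 i \sqrt{5}}$ ($O{\left(f,k \right)} = \frac{35 + 26}{20 + \sqrt{2} \sqrt{-10}} = \frac{61}{20 + \sqrt{2} i \sqrt{10}} = \frac{61}{20 + 2 i \sqrt{5}}$)
$O{\left(61,121 \right)} + \left(7 \cdot 92 + \left(-30 - 30\right) \left(14 + 51\right)\right) = \left(\frac{61}{21} - \frac{61 i \sqrt{5}}{210}\right) + \left(7 \cdot 92 + \left(-30 - 30\right) \left(14 + 51\right)\right) = \left(\frac{61}{21} - \frac{61 i \sqrt{5}}{210}\right) + \left(644 - 3900\right) = \left(\frac{61}{21} - \frac{61 i \sqrt{5}}{210}\right) - 3256 = - \frac{68315}{21} - \frac{61 i \sqrt{5}}{210}$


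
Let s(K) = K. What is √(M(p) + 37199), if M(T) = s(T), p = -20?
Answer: 27*√51 ≈ 192.82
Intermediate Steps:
M(T) = T
√(M(p) + 37199) = √(-20 + 37199) = √37179 = 27*√51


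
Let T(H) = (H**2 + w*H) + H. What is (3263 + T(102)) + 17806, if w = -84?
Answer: 23007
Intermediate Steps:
T(H) = H**2 - 83*H (T(H) = (H**2 - 84*H) + H = H**2 - 83*H)
(3263 + T(102)) + 17806 = (3263 + 102*(-83 + 102)) + 17806 = (3263 + 102*19) + 17806 = (3263 + 1938) + 17806 = 5201 + 17806 = 23007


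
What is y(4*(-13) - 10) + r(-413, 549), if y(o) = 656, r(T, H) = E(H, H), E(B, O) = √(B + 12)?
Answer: 656 + √561 ≈ 679.69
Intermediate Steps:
E(B, O) = √(12 + B)
r(T, H) = √(12 + H)
y(4*(-13) - 10) + r(-413, 549) = 656 + √(12 + 549) = 656 + √561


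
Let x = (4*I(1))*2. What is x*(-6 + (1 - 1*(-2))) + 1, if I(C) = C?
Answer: -23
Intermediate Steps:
x = 8 (x = (4*1)*2 = 4*2 = 8)
x*(-6 + (1 - 1*(-2))) + 1 = 8*(-6 + (1 - 1*(-2))) + 1 = 8*(-6 + (1 + 2)) + 1 = 8*(-6 + 3) + 1 = 8*(-3) + 1 = -24 + 1 = -23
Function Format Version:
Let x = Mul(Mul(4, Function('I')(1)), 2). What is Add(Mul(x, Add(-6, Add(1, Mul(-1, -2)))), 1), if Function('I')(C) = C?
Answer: -23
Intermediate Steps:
x = 8 (x = Mul(Mul(4, 1), 2) = Mul(4, 2) = 8)
Add(Mul(x, Add(-6, Add(1, Mul(-1, -2)))), 1) = Add(Mul(8, Add(-6, Add(1, Mul(-1, -2)))), 1) = Add(Mul(8, Add(-6, Add(1, 2))), 1) = Add(Mul(8, Add(-6, 3)), 1) = Add(Mul(8, -3), 1) = Add(-24, 1) = -23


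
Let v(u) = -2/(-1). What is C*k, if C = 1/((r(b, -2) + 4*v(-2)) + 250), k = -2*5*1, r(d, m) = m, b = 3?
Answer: -5/128 ≈ -0.039063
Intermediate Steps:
v(u) = 2 (v(u) = -2*(-1) = 2)
k = -10 (k = -10*1 = -10)
C = 1/256 (C = 1/((-2 + 4*2) + 250) = 1/((-2 + 8) + 250) = 1/(6 + 250) = 1/256 ≈ 0.0039063)
C*k = (1/256)*(-10) = -5/128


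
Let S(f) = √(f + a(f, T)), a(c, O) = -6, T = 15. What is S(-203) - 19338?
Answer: -19338 + I*√209 ≈ -19338.0 + 14.457*I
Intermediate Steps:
S(f) = √(-6 + f) (S(f) = √(f - 6) = √(-6 + f))
S(-203) - 19338 = √(-6 - 203) - 19338 = √(-209) - 19338 = I*√209 - 19338 = -19338 + I*√209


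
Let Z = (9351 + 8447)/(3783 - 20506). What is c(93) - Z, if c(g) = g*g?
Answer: 144655025/16723 ≈ 8650.1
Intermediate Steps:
c(g) = g**2
Z = -17798/16723 (Z = 17798/(-16723) = 17798*(-1/16723) = -17798/16723 ≈ -1.0643)
c(93) - Z = 93**2 - 1*(-17798/16723) = 8649 + 17798/16723 = 144655025/16723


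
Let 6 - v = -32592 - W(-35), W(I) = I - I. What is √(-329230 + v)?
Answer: 2*I*√74158 ≈ 544.64*I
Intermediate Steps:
W(I) = 0
v = 32598 (v = 6 - (-32592 - 1*0) = 6 - (-32592 + 0) = 6 - 1*(-32592) = 6 + 32592 = 32598)
√(-329230 + v) = √(-329230 + 32598) = √(-296632) = 2*I*√74158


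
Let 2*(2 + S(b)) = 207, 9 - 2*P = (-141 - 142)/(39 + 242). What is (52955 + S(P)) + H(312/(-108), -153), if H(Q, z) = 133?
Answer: 106379/2 ≈ 53190.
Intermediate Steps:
P = 1406/281 (P = 9/2 - (-141 - 142)/(2*(39 + 242)) = 9/2 - (-283)/(2*281) = 9/2 - ½*(-283/281) = 9/2 + 283/562 = 1406/281 ≈ 5.0036)
S(b) = 203/2 (S(b) = -2 + (½)*207 = -2 + 207/2 = 203/2)
(52955 + S(P)) + H(312/(-108), -153) = (52955 + 203/2) + 133 = 106113/2 + 133 = 106379/2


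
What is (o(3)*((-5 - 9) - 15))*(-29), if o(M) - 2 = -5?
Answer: -2523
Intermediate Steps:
o(M) = -3 (o(M) = 2 - 5 = -3)
(o(3)*((-5 - 9) - 15))*(-29) = -3*((-5 - 9) - 15)*(-29) = -3*(-14 - 15)*(-29) = -3*(-29)*(-29) = 87*(-29) = -2523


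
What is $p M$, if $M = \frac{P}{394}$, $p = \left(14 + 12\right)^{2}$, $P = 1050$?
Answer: $\frac{354900}{197} \approx 1801.5$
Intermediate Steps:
$p = 676$ ($p = 26^{2} = 676$)
$M = \frac{525}{197}$ ($M = \frac{1050}{394} = 1050 \cdot \frac{1}{394} = \frac{525}{197} \approx 2.665$)
$p M = 676 \cdot \frac{525}{197} = \frac{354900}{197}$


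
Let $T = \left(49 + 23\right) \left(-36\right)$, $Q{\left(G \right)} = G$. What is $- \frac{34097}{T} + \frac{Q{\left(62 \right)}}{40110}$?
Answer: $\frac{227965229}{17327520} \approx 13.156$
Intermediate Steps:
$T = -2592$ ($T = 72 \left(-36\right) = -2592$)
$- \frac{34097}{T} + \frac{Q{\left(62 \right)}}{40110} = - \frac{34097}{-2592} + \frac{62}{40110} = \left(-34097\right) \left(- \frac{1}{2592}\right) + 62 \cdot \frac{1}{40110} = \frac{34097}{2592} + \frac{31}{20055} = \frac{227965229}{17327520}$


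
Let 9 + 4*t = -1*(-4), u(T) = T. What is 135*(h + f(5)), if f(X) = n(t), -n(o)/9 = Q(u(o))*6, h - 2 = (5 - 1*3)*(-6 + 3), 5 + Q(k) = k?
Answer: 90045/2 ≈ 45023.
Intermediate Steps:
Q(k) = -5 + k
h = -4 (h = 2 + (5 - 1*3)*(-6 + 3) = 2 + (5 - 3)*(-3) = 2 + 2*(-3) = 2 - 6 = -4)
t = -5/4 (t = -9/4 + (-1*(-4))/4 = -9/4 + (1/4)*4 = -9/4 + 1 = -5/4 ≈ -1.2500)
n(o) = 270 - 54*o (n(o) = -9*(-5 + o)*6 = -9*(-30 + 6*o) = 270 - 54*o)
f(X) = 675/2 (f(X) = 270 - 54*(-5/4) = 270 + 135/2 = 675/2)
135*(h + f(5)) = 135*(-4 + 675/2) = 135*(667/2) = 90045/2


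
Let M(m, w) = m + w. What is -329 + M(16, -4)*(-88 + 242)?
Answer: 1519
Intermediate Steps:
-329 + M(16, -4)*(-88 + 242) = -329 + (16 - 4)*(-88 + 242) = -329 + 12*154 = -329 + 1848 = 1519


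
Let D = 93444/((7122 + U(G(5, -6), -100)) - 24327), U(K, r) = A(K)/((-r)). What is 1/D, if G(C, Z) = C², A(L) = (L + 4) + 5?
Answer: -860233/4672200 ≈ -0.18412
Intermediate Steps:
A(L) = 9 + L (A(L) = (4 + L) + 5 = 9 + L)
U(K, r) = -(9 + K)/r (U(K, r) = (9 + K)/((-r)) = (9 + K)*(-1/r) = -(9 + K)/r)
D = -4672200/860233 (D = 93444/((7122 + (-9 - 1*5²)/(-100)) - 24327) = 93444/((7122 - (-9 - 1*25)/100) - 24327) = 93444/((7122 - (-9 - 25)/100) - 24327) = 93444/((7122 - 1/100*(-34)) - 24327) = 93444/((7122 + 17/50) - 24327) = 93444/(356117/50 - 24327) = 93444/(-860233/50) = 93444*(-50/860233) = -4672200/860233 ≈ -5.4313)
1/D = 1/(-4672200/860233) = -860233/4672200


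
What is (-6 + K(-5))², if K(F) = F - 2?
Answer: 169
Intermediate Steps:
K(F) = -2 + F
(-6 + K(-5))² = (-6 + (-2 - 5))² = (-6 - 7)² = (-13)² = 169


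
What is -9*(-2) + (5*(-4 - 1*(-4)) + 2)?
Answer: 20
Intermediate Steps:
-9*(-2) + (5*(-4 - 1*(-4)) + 2) = 18 + (5*(-4 + 4) + 2) = 18 + (5*0 + 2) = 18 + (0 + 2) = 18 + 2 = 20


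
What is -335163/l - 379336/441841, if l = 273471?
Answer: -83942050113/40276900037 ≈ -2.0841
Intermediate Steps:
-335163/l - 379336/441841 = -335163/273471 - 379336/441841 = -335163*1/273471 - 379336*1/441841 = -111721/91157 - 379336/441841 = -83942050113/40276900037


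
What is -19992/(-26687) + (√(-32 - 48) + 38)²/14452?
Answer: 81331363/96420131 + 76*I*√5/3613 ≈ 0.84351 + 0.047036*I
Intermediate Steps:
-19992/(-26687) + (√(-32 - 48) + 38)²/14452 = -19992*(-1/26687) + (√(-80) + 38)²*(1/14452) = 19992/26687 + (4*I*√5 + 38)²*(1/14452) = 19992/26687 + (38 + 4*I*√5)²*(1/14452) = 19992/26687 + (38 + 4*I*√5)²/14452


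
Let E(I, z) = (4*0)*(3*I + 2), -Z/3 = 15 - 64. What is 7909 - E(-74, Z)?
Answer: 7909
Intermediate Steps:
Z = 147 (Z = -3*(15 - 64) = -3*(-49) = 147)
E(I, z) = 0 (E(I, z) = 0*(2 + 3*I) = 0)
7909 - E(-74, Z) = 7909 - 1*0 = 7909 + 0 = 7909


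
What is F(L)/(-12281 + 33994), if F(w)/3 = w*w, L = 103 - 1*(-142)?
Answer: 180075/21713 ≈ 8.2934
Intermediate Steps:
L = 245 (L = 103 + 142 = 245)
F(w) = 3*w² (F(w) = 3*(w*w) = 3*w²)
F(L)/(-12281 + 33994) = (3*245²)/(-12281 + 33994) = (3*60025)/21713 = 180075*(1/21713) = 180075/21713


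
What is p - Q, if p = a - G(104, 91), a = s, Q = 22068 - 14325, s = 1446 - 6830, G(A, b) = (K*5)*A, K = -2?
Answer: -12087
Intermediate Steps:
G(A, b) = -10*A (G(A, b) = (-2*5)*A = -10*A)
s = -5384
Q = 7743
a = -5384
p = -4344 (p = -5384 - (-10)*104 = -5384 - 1*(-1040) = -5384 + 1040 = -4344)
p - Q = -4344 - 1*7743 = -4344 - 7743 = -12087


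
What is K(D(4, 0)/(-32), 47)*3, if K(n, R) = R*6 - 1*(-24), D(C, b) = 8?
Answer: 918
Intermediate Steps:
K(n, R) = 24 + 6*R (K(n, R) = 6*R + 24 = 24 + 6*R)
K(D(4, 0)/(-32), 47)*3 = (24 + 6*47)*3 = (24 + 282)*3 = 306*3 = 918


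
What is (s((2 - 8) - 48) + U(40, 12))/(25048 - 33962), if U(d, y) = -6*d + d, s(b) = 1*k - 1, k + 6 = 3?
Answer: 102/4457 ≈ 0.022885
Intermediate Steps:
k = -3 (k = -6 + 3 = -3)
s(b) = -4 (s(b) = 1*(-3) - 1 = -3 - 1 = -4)
U(d, y) = -5*d
(s((2 - 8) - 48) + U(40, 12))/(25048 - 33962) = (-4 - 5*40)/(25048 - 33962) = (-4 - 200)/(-8914) = -204*(-1/8914) = 102/4457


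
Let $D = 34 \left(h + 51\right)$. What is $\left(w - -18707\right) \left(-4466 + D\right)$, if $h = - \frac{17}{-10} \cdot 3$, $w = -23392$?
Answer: $11987041$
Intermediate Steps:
$h = \frac{51}{10}$ ($h = \left(-17\right) \left(- \frac{1}{10}\right) 3 = \frac{17}{10} \cdot 3 = \frac{51}{10} \approx 5.1$)
$D = \frac{9537}{5}$ ($D = 34 \left(\frac{51}{10} + 51\right) = 34 \cdot \frac{561}{10} = \frac{9537}{5} \approx 1907.4$)
$\left(w - -18707\right) \left(-4466 + D\right) = \left(-23392 - -18707\right) \left(-4466 + \frac{9537}{5}\right) = \left(-23392 + \left(-1899 + 20606\right)\right) \left(- \frac{12793}{5}\right) = \left(-23392 + 18707\right) \left(- \frac{12793}{5}\right) = \left(-4685\right) \left(- \frac{12793}{5}\right) = 11987041$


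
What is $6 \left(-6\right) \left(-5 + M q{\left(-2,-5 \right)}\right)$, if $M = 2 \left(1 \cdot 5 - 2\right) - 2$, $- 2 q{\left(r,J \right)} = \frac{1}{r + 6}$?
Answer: $198$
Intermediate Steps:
$q{\left(r,J \right)} = - \frac{1}{2 \left(6 + r\right)}$ ($q{\left(r,J \right)} = - \frac{1}{2 \left(r + 6\right)} = - \frac{1}{2 \left(6 + r\right)}$)
$M = 4$ ($M = 2 \left(5 - 2\right) - 2 = 2 \cdot 3 - 2 = 6 - 2 = 4$)
$6 \left(-6\right) \left(-5 + M q{\left(-2,-5 \right)}\right) = 6 \left(-6\right) \left(-5 + 4 \left(- \frac{1}{12 + 2 \left(-2\right)}\right)\right) = - 36 \left(-5 + 4 \left(- \frac{1}{12 - 4}\right)\right) = - 36 \left(-5 + 4 \left(- \frac{1}{8}\right)\right) = - 36 \left(-5 - \frac{1}{2}\right) = \left(-36\right) \left(- \frac{11}{2}\right) = 198$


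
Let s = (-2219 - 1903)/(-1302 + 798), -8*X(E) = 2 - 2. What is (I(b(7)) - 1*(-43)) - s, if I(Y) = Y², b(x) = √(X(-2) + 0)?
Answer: 975/28 ≈ 34.821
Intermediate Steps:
X(E) = 0 (X(E) = -(2 - 2)/8 = -⅛*0 = 0)
b(x) = 0 (b(x) = √(0 + 0) = √0 = 0)
s = 229/28 (s = -4122/(-504) = -4122*(-1/504) = 229/28 ≈ 8.1786)
(I(b(7)) - 1*(-43)) - s = (0² - 1*(-43)) - 1*229/28 = (0 + 43) - 229/28 = 43 - 229/28 = 975/28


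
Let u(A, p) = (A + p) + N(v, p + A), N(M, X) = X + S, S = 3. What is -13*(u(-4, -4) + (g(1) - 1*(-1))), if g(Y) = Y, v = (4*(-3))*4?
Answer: 143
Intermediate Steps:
v = -48 (v = -12*4 = -48)
N(M, X) = 3 + X (N(M, X) = X + 3 = 3 + X)
u(A, p) = 3 + 2*A + 2*p (u(A, p) = (A + p) + (3 + (p + A)) = (A + p) + (3 + (A + p)) = (A + p) + (3 + A + p) = 3 + 2*A + 2*p)
-13*(u(-4, -4) + (g(1) - 1*(-1))) = -13*((3 + 2*(-4) + 2*(-4)) + (1 - 1*(-1))) = -13*((3 - 8 - 8) + (1 + 1)) = -13*(-13 + 2) = -13*(-11) = 143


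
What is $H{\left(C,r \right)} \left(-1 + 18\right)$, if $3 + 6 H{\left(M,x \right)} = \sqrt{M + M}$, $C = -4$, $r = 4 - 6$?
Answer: $- \frac{17}{2} + \frac{17 i \sqrt{2}}{3} \approx -8.5 + 8.0139 i$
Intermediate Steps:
$r = -2$ ($r = 4 - 6 = -2$)
$H{\left(M,x \right)} = - \frac{1}{2} + \frac{\sqrt{2} \sqrt{M}}{6}$ ($H{\left(M,x \right)} = - \frac{1}{2} + \frac{\sqrt{M + M}}{6} = - \frac{1}{2} + \frac{\sqrt{2 M}}{6} = - \frac{1}{2} + \frac{\sqrt{2} \sqrt{M}}{6}$)
$H{\left(C,r \right)} \left(-1 + 18\right) = \left(- \frac{1}{2} + \frac{\sqrt{2} \sqrt{-4}}{6}\right) \left(-1 + 18\right) = \left(- \frac{1}{2} + \frac{\sqrt{2} \cdot 2 i}{6}\right) 17 = \left(- \frac{1}{2} + \frac{i \sqrt{2}}{3}\right) 17 = - \frac{17}{2} + \frac{17 i \sqrt{2}}{3}$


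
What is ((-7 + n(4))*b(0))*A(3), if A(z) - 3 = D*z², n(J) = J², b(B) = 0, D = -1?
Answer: 0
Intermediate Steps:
A(z) = 3 - z²
((-7 + n(4))*b(0))*A(3) = ((-7 + 4²)*0)*(3 - 1*3²) = ((-7 + 16)*0)*(3 - 1*9) = (9*0)*(3 - 9) = 0*(-6) = 0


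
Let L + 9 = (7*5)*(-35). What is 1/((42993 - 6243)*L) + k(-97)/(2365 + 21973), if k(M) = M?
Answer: -2199462919/551858065500 ≈ -0.0039856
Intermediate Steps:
L = -1234 (L = -9 + (7*5)*(-35) = -9 + 35*(-35) = -9 - 1225 = -1234)
1/((42993 - 6243)*L) + k(-97)/(2365 + 21973) = 1/((42993 - 6243)*(-1234)) - 97/(2365 + 21973) = -1/1234/36750 - 97/24338 = (1/36750)*(-1/1234) - 97*1/24338 = -1/45349500 - 97/24338 = -2199462919/551858065500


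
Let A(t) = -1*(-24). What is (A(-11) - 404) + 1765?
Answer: 1385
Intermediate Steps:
A(t) = 24
(A(-11) - 404) + 1765 = (24 - 404) + 1765 = -380 + 1765 = 1385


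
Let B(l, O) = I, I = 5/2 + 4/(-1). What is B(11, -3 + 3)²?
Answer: 9/4 ≈ 2.2500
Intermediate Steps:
I = -3/2 (I = 5*(½) + 4*(-1) = 5/2 - 4 = -3/2 ≈ -1.5000)
B(l, O) = -3/2
B(11, -3 + 3)² = (-3/2)² = 9/4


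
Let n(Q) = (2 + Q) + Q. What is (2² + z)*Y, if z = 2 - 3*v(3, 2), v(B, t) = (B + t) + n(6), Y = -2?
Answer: 102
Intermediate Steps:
n(Q) = 2 + 2*Q
v(B, t) = 14 + B + t (v(B, t) = (B + t) + (2 + 2*6) = (B + t) + (2 + 12) = (B + t) + 14 = 14 + B + t)
z = -55 (z = 2 - 3*(14 + 3 + 2) = 2 - 3*19 = 2 - 57 = -55)
(2² + z)*Y = (2² - 55)*(-2) = (4 - 55)*(-2) = -51*(-2) = 102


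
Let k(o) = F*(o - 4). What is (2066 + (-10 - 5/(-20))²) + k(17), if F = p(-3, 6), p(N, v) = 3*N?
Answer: 32705/16 ≈ 2044.1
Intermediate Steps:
F = -9 (F = 3*(-3) = -9)
k(o) = 36 - 9*o (k(o) = -9*(o - 4) = -9*(-4 + o) = 36 - 9*o)
(2066 + (-10 - 5/(-20))²) + k(17) = (2066 + (-10 - 5/(-20))²) + (36 - 9*17) = (2066 + (-10 - 5*(-1/20))²) + (36 - 153) = (2066 + (-10 + ¼)²) - 117 = (2066 + (-39/4)²) - 117 = (2066 + 1521/16) - 117 = 34577/16 - 117 = 32705/16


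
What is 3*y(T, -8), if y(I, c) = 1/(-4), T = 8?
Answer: -3/4 ≈ -0.75000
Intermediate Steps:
y(I, c) = -1/4
3*y(T, -8) = 3*(-1/4) = -3/4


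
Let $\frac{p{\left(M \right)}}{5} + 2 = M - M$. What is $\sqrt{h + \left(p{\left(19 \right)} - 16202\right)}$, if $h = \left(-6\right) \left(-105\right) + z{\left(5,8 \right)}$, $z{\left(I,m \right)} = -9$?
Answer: $i \sqrt{15591} \approx 124.86 i$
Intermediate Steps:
$p{\left(M \right)} = -10$ ($p{\left(M \right)} = -10 + 5 \left(M - M\right) = -10 + 5 \cdot 0 = -10 + 0 = -10$)
$h = 621$ ($h = \left(-6\right) \left(-105\right) - 9 = 630 - 9 = 621$)
$\sqrt{h + \left(p{\left(19 \right)} - 16202\right)} = \sqrt{621 - 16212} = \sqrt{-15591} = i \sqrt{15591}$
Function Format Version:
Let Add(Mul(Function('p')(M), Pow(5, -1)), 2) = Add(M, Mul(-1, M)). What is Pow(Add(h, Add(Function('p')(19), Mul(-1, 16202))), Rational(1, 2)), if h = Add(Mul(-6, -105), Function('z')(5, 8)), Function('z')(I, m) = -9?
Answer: Mul(I, Pow(15591, Rational(1, 2))) ≈ Mul(124.86, I)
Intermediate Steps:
Function('p')(M) = -10 (Function('p')(M) = Add(-10, Mul(5, Add(M, Mul(-1, M)))) = Add(-10, Mul(5, 0)) = Add(-10, 0) = -10)
h = 621 (h = Add(Mul(-6, -105), -9) = Add(630, -9) = 621)
Pow(Add(h, Add(Function('p')(19), Mul(-1, 16202))), Rational(1, 2)) = Pow(Add(621, Add(-10, Mul(-1, 16202))), Rational(1, 2)) = Pow(Add(621, Add(-10, -16202)), Rational(1, 2)) = Pow(Add(621, -16212), Rational(1, 2)) = Pow(-15591, Rational(1, 2)) = Mul(I, Pow(15591, Rational(1, 2)))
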